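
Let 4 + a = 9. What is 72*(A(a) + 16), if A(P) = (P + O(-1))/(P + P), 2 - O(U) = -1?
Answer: 6048/5 ≈ 1209.6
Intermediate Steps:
a = 5 (a = -4 + 9 = 5)
O(U) = 3 (O(U) = 2 - 1*(-1) = 2 + 1 = 3)
A(P) = (3 + P)/(2*P) (A(P) = (P + 3)/(P + P) = (3 + P)/((2*P)) = (3 + P)*(1/(2*P)) = (3 + P)/(2*P))
72*(A(a) + 16) = 72*((½)*(3 + 5)/5 + 16) = 72*((½)*(⅕)*8 + 16) = 72*(⅘ + 16) = 72*(84/5) = 6048/5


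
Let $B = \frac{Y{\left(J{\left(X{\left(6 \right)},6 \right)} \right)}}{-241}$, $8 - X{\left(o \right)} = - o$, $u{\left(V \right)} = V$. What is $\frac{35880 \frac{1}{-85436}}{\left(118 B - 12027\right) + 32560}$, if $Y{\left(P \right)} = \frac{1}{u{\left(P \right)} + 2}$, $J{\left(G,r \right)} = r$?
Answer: $- \frac{665160}{32521136179} \approx -2.0453 \cdot 10^{-5}$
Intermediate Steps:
$X{\left(o \right)} = 8 + o$ ($X{\left(o \right)} = 8 - - o = 8 + o$)
$Y{\left(P \right)} = \frac{1}{2 + P}$ ($Y{\left(P \right)} = \frac{1}{P + 2} = \frac{1}{2 + P}$)
$B = - \frac{1}{1928}$ ($B = \frac{1}{\left(2 + 6\right) \left(-241\right)} = \frac{1}{8} \left(- \frac{1}{241}\right) = - \frac{1}{1928} \approx -0.00051867$)
$\frac{35880 \frac{1}{-85436}}{\left(118 B - 12027\right) + 32560} = \frac{35880 \frac{1}{-85436}}{\left(118 \left(- \frac{1}{1928}\right) - 12027\right) + 32560} = \frac{35880 \left(- \frac{1}{85436}\right)}{\left(- \frac{59}{964} - 12027\right) + 32560} = - \frac{690}{1643 \left(- \frac{11594087}{964} + 32560\right)} = - \frac{690}{1643 \cdot \frac{19793753}{964}} = \left(- \frac{690}{1643}\right) \frac{964}{19793753} = - \frac{665160}{32521136179}$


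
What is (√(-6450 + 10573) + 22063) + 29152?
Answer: 51215 + √4123 ≈ 51279.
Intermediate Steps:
(√(-6450 + 10573) + 22063) + 29152 = (√4123 + 22063) + 29152 = (22063 + √4123) + 29152 = 51215 + √4123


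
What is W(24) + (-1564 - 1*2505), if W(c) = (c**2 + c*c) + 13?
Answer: -2904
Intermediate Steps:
W(c) = 13 + 2*c**2 (W(c) = (c**2 + c**2) + 13 = 2*c**2 + 13 = 13 + 2*c**2)
W(24) + (-1564 - 1*2505) = (13 + 2*24**2) + (-1564 - 1*2505) = (13 + 2*576) + (-1564 - 2505) = (13 + 1152) - 4069 = 1165 - 4069 = -2904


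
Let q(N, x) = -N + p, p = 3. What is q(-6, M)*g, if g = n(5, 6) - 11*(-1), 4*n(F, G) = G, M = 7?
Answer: 225/2 ≈ 112.50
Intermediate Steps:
n(F, G) = G/4
q(N, x) = 3 - N (q(N, x) = -N + 3 = 3 - N)
g = 25/2 (g = (¼)*6 - 11*(-1) = 3/2 + 11 = 25/2 ≈ 12.500)
q(-6, M)*g = (3 - 1*(-6))*(25/2) = (3 + 6)*(25/2) = 9*(25/2) = 225/2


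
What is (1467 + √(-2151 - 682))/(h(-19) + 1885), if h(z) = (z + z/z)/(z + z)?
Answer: 27873/35824 + 19*I*√2833/35824 ≈ 0.77805 + 0.028229*I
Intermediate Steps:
h(z) = (1 + z)/(2*z) (h(z) = (z + 1)/((2*z)) = (1 + z)*(1/(2*z)) = (1 + z)/(2*z))
(1467 + √(-2151 - 682))/(h(-19) + 1885) = (1467 + √(-2151 - 682))/((½)*(1 - 19)/(-19) + 1885) = (1467 + √(-2833))/((½)*(-1/19)*(-18) + 1885) = (1467 + I*√2833)/(9/19 + 1885) = (1467 + I*√2833)/(35824/19) = (1467 + I*√2833)*(19/35824) = 27873/35824 + 19*I*√2833/35824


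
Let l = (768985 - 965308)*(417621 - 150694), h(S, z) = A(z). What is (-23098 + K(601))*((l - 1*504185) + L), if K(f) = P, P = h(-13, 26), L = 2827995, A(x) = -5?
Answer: 1210633832370933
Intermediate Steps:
h(S, z) = -5
P = -5
K(f) = -5
l = -52403909421 (l = -196323*266927 = -52403909421)
(-23098 + K(601))*((l - 1*504185) + L) = (-23098 - 5)*((-52403909421 - 1*504185) + 2827995) = -23103*((-52403909421 - 504185) + 2827995) = -23103*(-52404413606 + 2827995) = -23103*(-52401585611) = 1210633832370933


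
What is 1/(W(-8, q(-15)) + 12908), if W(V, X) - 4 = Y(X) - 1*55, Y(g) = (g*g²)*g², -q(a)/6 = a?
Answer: 1/5904912857 ≈ 1.6935e-10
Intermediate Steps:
q(a) = -6*a
Y(g) = g⁵ (Y(g) = g³*g² = g⁵)
W(V, X) = -51 + X⁵ (W(V, X) = 4 + (X⁵ - 1*55) = 4 + (X⁵ - 55) = 4 + (-55 + X⁵) = -51 + X⁵)
1/(W(-8, q(-15)) + 12908) = 1/((-51 + (-6*(-15))⁵) + 12908) = 1/((-51 + 90⁵) + 12908) = 1/((-51 + 5904900000) + 12908) = 1/(5904899949 + 12908) = 1/5904912857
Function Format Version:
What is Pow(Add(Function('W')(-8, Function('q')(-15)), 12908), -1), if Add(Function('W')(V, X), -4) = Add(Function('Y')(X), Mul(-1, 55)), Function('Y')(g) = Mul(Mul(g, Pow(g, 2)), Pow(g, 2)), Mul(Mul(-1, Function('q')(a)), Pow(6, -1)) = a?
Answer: Rational(1, 5904912857) ≈ 1.6935e-10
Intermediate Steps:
Function('q')(a) = Mul(-6, a)
Function('Y')(g) = Pow(g, 5) (Function('Y')(g) = Mul(Pow(g, 3), Pow(g, 2)) = Pow(g, 5))
Function('W')(V, X) = Add(-51, Pow(X, 5)) (Function('W')(V, X) = Add(4, Add(Pow(X, 5), Mul(-1, 55))) = Add(4, Add(Pow(X, 5), -55)) = Add(4, Add(-55, Pow(X, 5))) = Add(-51, Pow(X, 5)))
Pow(Add(Function('W')(-8, Function('q')(-15)), 12908), -1) = Pow(Add(Add(-51, Pow(Mul(-6, -15), 5)), 12908), -1) = Pow(Add(Add(-51, Pow(90, 5)), 12908), -1) = Pow(Add(Add(-51, 5904900000), 12908), -1) = Pow(Add(5904899949, 12908), -1) = Pow(5904912857, -1) = Rational(1, 5904912857)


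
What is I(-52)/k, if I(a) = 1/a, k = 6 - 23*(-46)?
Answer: -1/55328 ≈ -1.8074e-5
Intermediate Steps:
k = 1064 (k = 6 + 1058 = 1064)
I(-52)/k = 1/(-52*1064) = -1/52*1/1064 = -1/55328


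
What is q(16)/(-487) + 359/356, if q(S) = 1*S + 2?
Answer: 168425/173372 ≈ 0.97147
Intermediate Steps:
q(S) = 2 + S (q(S) = S + 2 = 2 + S)
q(16)/(-487) + 359/356 = (2 + 16)/(-487) + 359/356 = 18*(-1/487) + 359*(1/356) = -18/487 + 359/356 = 168425/173372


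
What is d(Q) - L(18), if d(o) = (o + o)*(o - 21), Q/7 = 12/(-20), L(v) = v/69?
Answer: 121566/575 ≈ 211.42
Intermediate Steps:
L(v) = v/69 (L(v) = v*(1/69) = v/69)
Q = -21/5 (Q = 7*(12/(-20)) = 7*(12*(-1/20)) = 7*(-3/5) = -21/5 ≈ -4.2000)
d(o) = 2*o*(-21 + o) (d(o) = (2*o)*(-21 + o) = 2*o*(-21 + o))
d(Q) - L(18) = 2*(-21/5)*(-21 - 21/5) - 18/69 = 2*(-21/5)*(-126/5) - 1*6/23 = 5292/25 - 6/23 = 121566/575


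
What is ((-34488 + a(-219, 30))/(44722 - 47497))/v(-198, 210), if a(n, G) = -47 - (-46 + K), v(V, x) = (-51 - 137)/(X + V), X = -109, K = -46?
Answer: 3524667/173900 ≈ 20.268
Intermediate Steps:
v(V, x) = -188/(-109 + V) (v(V, x) = (-51 - 137)/(-109 + V) = -188/(-109 + V))
a(n, G) = 45 (a(n, G) = -47 - (-46 - 46) = -47 - 1*(-92) = -47 + 92 = 45)
((-34488 + a(-219, 30))/(44722 - 47497))/v(-198, 210) = ((-34488 + 45)/(44722 - 47497))/((-188/(-109 - 198))) = (-34443/(-2775))/((-188/(-307))) = (-34443*(-1/2775))/((-188*(-1/307))) = 11481/(925*(188/307)) = (11481/925)*(307/188) = 3524667/173900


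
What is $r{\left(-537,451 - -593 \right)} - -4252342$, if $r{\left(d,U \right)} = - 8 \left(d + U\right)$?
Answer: $4248286$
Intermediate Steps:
$r{\left(d,U \right)} = - 8 U - 8 d$ ($r{\left(d,U \right)} = - 8 \left(U + d\right) = - 8 U - 8 d$)
$r{\left(-537,451 - -593 \right)} - -4252342 = \left(- 8 \left(451 - -593\right) - -4296\right) - -4252342 = \left(- 8 \left(451 + 593\right) + 4296\right) + 4252342 = \left(\left(-8\right) 1044 + 4296\right) + 4252342 = \left(-8352 + 4296\right) + 4252342 = -4056 + 4252342 = 4248286$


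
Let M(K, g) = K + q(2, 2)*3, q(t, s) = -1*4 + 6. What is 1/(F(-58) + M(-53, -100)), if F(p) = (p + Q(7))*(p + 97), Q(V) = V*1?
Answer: -1/2036 ≈ -0.00049116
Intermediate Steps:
q(t, s) = 2 (q(t, s) = -4 + 6 = 2)
Q(V) = V
F(p) = (7 + p)*(97 + p) (F(p) = (p + 7)*(p + 97) = (7 + p)*(97 + p))
M(K, g) = 6 + K (M(K, g) = K + 2*3 = K + 6 = 6 + K)
1/(F(-58) + M(-53, -100)) = 1/((679 + (-58)**2 + 104*(-58)) + (6 - 53)) = 1/((679 + 3364 - 6032) - 47) = 1/(-1989 - 47) = 1/(-2036) = -1/2036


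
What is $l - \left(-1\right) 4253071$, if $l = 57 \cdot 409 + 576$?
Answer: $4276960$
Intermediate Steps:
$l = 23889$ ($l = 23313 + 576 = 23889$)
$l - \left(-1\right) 4253071 = 23889 - \left(-1\right) 4253071 = 23889 - -4253071 = 23889 + 4253071 = 4276960$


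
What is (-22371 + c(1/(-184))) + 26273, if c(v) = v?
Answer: 717967/184 ≈ 3902.0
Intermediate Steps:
(-22371 + c(1/(-184))) + 26273 = (-22371 + 1/(-184)) + 26273 = (-22371 - 1/184) + 26273 = -4116265/184 + 26273 = 717967/184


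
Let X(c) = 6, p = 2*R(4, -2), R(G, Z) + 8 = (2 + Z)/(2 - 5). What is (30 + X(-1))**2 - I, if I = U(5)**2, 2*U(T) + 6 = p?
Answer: 1175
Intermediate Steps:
R(G, Z) = -26/3 - Z/3 (R(G, Z) = -8 + (2 + Z)/(2 - 5) = -8 + (2 + Z)/(-3) = -8 + (2 + Z)*(-1/3) = -8 + (-2/3 - Z/3) = -26/3 - Z/3)
p = -16 (p = 2*(-26/3 - 1/3*(-2)) = 2*(-26/3 + 2/3) = 2*(-8) = -16)
U(T) = -11 (U(T) = -3 + (1/2)*(-16) = -3 - 8 = -11)
I = 121 (I = (-11)**2 = 121)
(30 + X(-1))**2 - I = (30 + 6)**2 - 1*121 = 36**2 - 121 = 1296 - 121 = 1175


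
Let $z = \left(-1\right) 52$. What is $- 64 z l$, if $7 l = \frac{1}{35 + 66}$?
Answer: $\frac{3328}{707} \approx 4.7072$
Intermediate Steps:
$z = -52$
$l = \frac{1}{707}$ ($l = \frac{1}{7 \left(35 + 66\right)} = \frac{1}{7 \cdot 101} = \frac{1}{7} \cdot \frac{1}{101} = \frac{1}{707} \approx 0.0014144$)
$- 64 z l = \left(-64\right) \left(-52\right) \frac{1}{707} = 3328 \cdot \frac{1}{707} = \frac{3328}{707}$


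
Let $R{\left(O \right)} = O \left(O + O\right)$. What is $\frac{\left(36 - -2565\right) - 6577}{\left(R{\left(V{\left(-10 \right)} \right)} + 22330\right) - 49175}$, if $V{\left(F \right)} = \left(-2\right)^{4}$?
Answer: $\frac{3976}{26333} \approx 0.15099$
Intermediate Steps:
$V{\left(F \right)} = 16$
$R{\left(O \right)} = 2 O^{2}$ ($R{\left(O \right)} = O 2 O = 2 O^{2}$)
$\frac{\left(36 - -2565\right) - 6577}{\left(R{\left(V{\left(-10 \right)} \right)} + 22330\right) - 49175} = \frac{\left(36 - -2565\right) - 6577}{\left(2 \cdot 16^{2} + 22330\right) - 49175} = \frac{\left(36 + 2565\right) - 6577}{\left(2 \cdot 256 + 22330\right) - 49175} = \frac{2601 - 6577}{\left(512 + 22330\right) - 49175} = - \frac{3976}{22842 - 49175} = - \frac{3976}{-26333} = \left(-3976\right) \left(- \frac{1}{26333}\right) = \frac{3976}{26333}$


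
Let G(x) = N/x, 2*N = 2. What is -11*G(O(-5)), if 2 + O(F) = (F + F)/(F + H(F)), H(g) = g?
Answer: 11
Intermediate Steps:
N = 1 (N = (1/2)*2 = 1)
O(F) = -1 (O(F) = -2 + (F + F)/(F + F) = -2 + (2*F)/((2*F)) = -2 + (2*F)*(1/(2*F)) = -2 + 1 = -1)
G(x) = 1/x
-11*G(O(-5)) = -11/(-1) = -11*(-1) = 11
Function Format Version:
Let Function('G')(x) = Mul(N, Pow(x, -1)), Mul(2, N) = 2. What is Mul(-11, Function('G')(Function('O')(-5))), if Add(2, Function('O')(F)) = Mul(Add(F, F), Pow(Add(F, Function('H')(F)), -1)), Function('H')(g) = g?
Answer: 11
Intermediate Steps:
N = 1 (N = Mul(Rational(1, 2), 2) = 1)
Function('O')(F) = -1 (Function('O')(F) = Add(-2, Mul(Add(F, F), Pow(Add(F, F), -1))) = Add(-2, Mul(Mul(2, F), Pow(Mul(2, F), -1))) = Add(-2, Mul(Mul(2, F), Mul(Rational(1, 2), Pow(F, -1)))) = Add(-2, 1) = -1)
Function('G')(x) = Pow(x, -1) (Function('G')(x) = Mul(1, Pow(x, -1)) = Pow(x, -1))
Mul(-11, Function('G')(Function('O')(-5))) = Mul(-11, Pow(-1, -1)) = Mul(-11, -1) = 11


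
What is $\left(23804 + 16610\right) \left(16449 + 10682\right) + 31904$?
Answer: $1096504138$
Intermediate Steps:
$\left(23804 + 16610\right) \left(16449 + 10682\right) + 31904 = 40414 \cdot 27131 + 31904 = 1096472234 + 31904 = 1096504138$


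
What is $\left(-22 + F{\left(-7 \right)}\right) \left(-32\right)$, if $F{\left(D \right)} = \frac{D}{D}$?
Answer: $672$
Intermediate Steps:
$F{\left(D \right)} = 1$
$\left(-22 + F{\left(-7 \right)}\right) \left(-32\right) = \left(-22 + 1\right) \left(-32\right) = \left(-21\right) \left(-32\right) = 672$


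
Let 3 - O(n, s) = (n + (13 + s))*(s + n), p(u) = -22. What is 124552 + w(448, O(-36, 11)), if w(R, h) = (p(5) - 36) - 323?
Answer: 124171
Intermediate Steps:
O(n, s) = 3 - (n + s)*(13 + n + s) (O(n, s) = 3 - (n + (13 + s))*(s + n) = 3 - (13 + n + s)*(n + s) = 3 - (n + s)*(13 + n + s))
w(R, h) = -381 (w(R, h) = (-22 - 36) - 323 = -58 - 323 = -381)
124552 + w(448, O(-36, 11)) = 124552 - 381 = 124171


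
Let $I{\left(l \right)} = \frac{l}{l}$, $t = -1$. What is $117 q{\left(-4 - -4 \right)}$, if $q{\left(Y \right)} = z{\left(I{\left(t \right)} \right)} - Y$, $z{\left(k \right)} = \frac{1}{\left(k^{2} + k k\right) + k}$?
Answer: $39$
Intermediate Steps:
$I{\left(l \right)} = 1$
$z{\left(k \right)} = \frac{1}{k + 2 k^{2}}$ ($z{\left(k \right)} = \frac{1}{\left(k^{2} + k^{2}\right) + k} = \frac{1}{2 k^{2} + k} = \frac{1}{k + 2 k^{2}}$)
$q{\left(Y \right)} = \frac{1}{3} - Y$ ($q{\left(Y \right)} = \frac{1}{1 \left(1 + 2 \cdot 1\right)} - Y = 1 \frac{1}{1 + 2} - Y = 1 \cdot \frac{1}{3} - Y = \frac{1}{3} - Y$)
$117 q{\left(-4 - -4 \right)} = 117 \left(\frac{1}{3} - \left(-4 - -4\right)\right) = 117 \left(\frac{1}{3} - \left(-4 + 4\right)\right) = 117 \left(\frac{1}{3} - 0\right) = 117 \left(\frac{1}{3} + 0\right) = 117 \cdot \frac{1}{3} = 39$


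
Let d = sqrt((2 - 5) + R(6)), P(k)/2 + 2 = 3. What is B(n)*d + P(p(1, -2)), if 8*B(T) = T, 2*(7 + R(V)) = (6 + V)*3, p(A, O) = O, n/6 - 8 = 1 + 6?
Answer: 2 + 45*sqrt(2)/2 ≈ 33.820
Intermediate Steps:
n = 90 (n = 48 + 6*(1 + 6) = 48 + 6*7 = 48 + 42 = 90)
R(V) = 2 + 3*V/2 (R(V) = -7 + ((6 + V)*3)/2 = -7 + (18 + 3*V)/2 = -7 + (9 + 3*V/2) = 2 + 3*V/2)
P(k) = 2 (P(k) = -4 + 2*3 = -4 + 6 = 2)
d = 2*sqrt(2) (d = sqrt((2 - 5) + (2 + (3/2)*6)) = sqrt(-3 + (2 + 9)) = sqrt(-3 + 11) = sqrt(8) = 2*sqrt(2) ≈ 2.8284)
B(T) = T/8
B(n)*d + P(p(1, -2)) = ((1/8)*90)*(2*sqrt(2)) + 2 = 45*(2*sqrt(2))/4 + 2 = 45*sqrt(2)/2 + 2 = 2 + 45*sqrt(2)/2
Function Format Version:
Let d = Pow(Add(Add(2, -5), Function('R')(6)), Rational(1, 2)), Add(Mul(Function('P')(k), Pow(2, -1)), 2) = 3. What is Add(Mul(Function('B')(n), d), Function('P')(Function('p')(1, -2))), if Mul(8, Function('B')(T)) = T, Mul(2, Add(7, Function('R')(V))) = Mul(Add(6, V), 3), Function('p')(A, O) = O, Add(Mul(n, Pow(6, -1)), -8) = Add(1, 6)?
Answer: Add(2, Mul(Rational(45, 2), Pow(2, Rational(1, 2)))) ≈ 33.820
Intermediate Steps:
n = 90 (n = Add(48, Mul(6, Add(1, 6))) = Add(48, Mul(6, 7)) = Add(48, 42) = 90)
Function('R')(V) = Add(2, Mul(Rational(3, 2), V)) (Function('R')(V) = Add(-7, Mul(Rational(1, 2), Mul(Add(6, V), 3))) = Add(-7, Mul(Rational(1, 2), Add(18, Mul(3, V)))) = Add(-7, Add(9, Mul(Rational(3, 2), V))) = Add(2, Mul(Rational(3, 2), V)))
Function('P')(k) = 2 (Function('P')(k) = Add(-4, Mul(2, 3)) = Add(-4, 6) = 2)
d = Mul(2, Pow(2, Rational(1, 2))) (d = Pow(Add(Add(2, -5), Add(2, Mul(Rational(3, 2), 6))), Rational(1, 2)) = Pow(Add(-3, Add(2, 9)), Rational(1, 2)) = Pow(Add(-3, 11), Rational(1, 2)) = Pow(8, Rational(1, 2)) = Mul(2, Pow(2, Rational(1, 2))) ≈ 2.8284)
Function('B')(T) = Mul(Rational(1, 8), T)
Add(Mul(Function('B')(n), d), Function('P')(Function('p')(1, -2))) = Add(Mul(Mul(Rational(1, 8), 90), Mul(2, Pow(2, Rational(1, 2)))), 2) = Add(Mul(Rational(45, 4), Mul(2, Pow(2, Rational(1, 2)))), 2) = Add(Mul(Rational(45, 2), Pow(2, Rational(1, 2))), 2) = Add(2, Mul(Rational(45, 2), Pow(2, Rational(1, 2))))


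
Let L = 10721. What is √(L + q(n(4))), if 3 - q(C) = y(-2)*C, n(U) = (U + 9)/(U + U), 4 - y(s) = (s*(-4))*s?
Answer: √42766/2 ≈ 103.40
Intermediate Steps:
y(s) = 4 + 4*s² (y(s) = 4 - s*(-4)*s = 4 - (-4*s)*s = 4 - (-4)*s² = 4 + 4*s²)
n(U) = (9 + U)/(2*U) (n(U) = (9 + U)/((2*U)) = (9 + U)*(1/(2*U)) = (9 + U)/(2*U))
q(C) = 3 - 20*C (q(C) = 3 - (4 + 4*(-2)²)*C = 3 - (4 + 4*4)*C = 3 - (4 + 16)*C = 3 - 20*C)
√(L + q(n(4))) = √(10721 + (3 - 10*(9 + 4)/4)) = √(10721 + (3 - 10*13/4)) = √(10721 + (3 - 20*13/8)) = √(10721 + (3 - 65/2)) = √(10721 - 59/2) = √(21383/2) = √42766/2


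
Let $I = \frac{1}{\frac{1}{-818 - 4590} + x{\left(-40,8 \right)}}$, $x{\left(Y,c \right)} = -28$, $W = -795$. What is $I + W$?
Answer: $- \frac{120388283}{151425} \approx -795.04$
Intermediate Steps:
$I = - \frac{5408}{151425}$ ($I = \frac{1}{\frac{1}{-818 - 4590} - 28} = \frac{1}{\frac{1}{-5408} - 28} = \frac{1}{- \frac{1}{5408} - 28} = \frac{1}{- \frac{151425}{5408}} = - \frac{5408}{151425} \approx -0.035714$)
$I + W = - \frac{5408}{151425} - 795 = - \frac{120388283}{151425}$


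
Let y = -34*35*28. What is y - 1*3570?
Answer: -36890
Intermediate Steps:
y = -33320 (y = -1190*28 = -33320)
y - 1*3570 = -33320 - 1*3570 = -33320 - 3570 = -36890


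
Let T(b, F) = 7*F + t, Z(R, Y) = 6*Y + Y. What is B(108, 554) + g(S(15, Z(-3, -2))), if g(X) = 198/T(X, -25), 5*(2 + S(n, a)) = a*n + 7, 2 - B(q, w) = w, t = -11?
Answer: -17145/31 ≈ -553.06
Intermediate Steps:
B(q, w) = 2 - w
Z(R, Y) = 7*Y
T(b, F) = -11 + 7*F (T(b, F) = 7*F - 11 = -11 + 7*F)
S(n, a) = -3/5 + a*n/5 (S(n, a) = -2 + (a*n + 7)/5 = -2 + (7 + a*n)/5 = -2 + (7/5 + a*n/5) = -3/5 + a*n/5)
g(X) = -33/31 (g(X) = 198/(-11 + 7*(-25)) = 198/(-11 - 175) = 198/(-186) = 198*(-1/186) = -33/31)
B(108, 554) + g(S(15, Z(-3, -2))) = (2 - 1*554) - 33/31 = (2 - 554) - 33/31 = -552 - 33/31 = -17145/31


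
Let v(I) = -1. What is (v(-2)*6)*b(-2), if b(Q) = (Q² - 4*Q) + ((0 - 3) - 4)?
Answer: -30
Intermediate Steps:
b(Q) = -7 + Q² - 4*Q (b(Q) = (Q² - 4*Q) + (-3 - 4) = (Q² - 4*Q) - 7 = -7 + Q² - 4*Q)
(v(-2)*6)*b(-2) = (-1*6)*(-7 + (-2)² - 4*(-2)) = -6*(-7 + 4 + 8) = -6*5 = -30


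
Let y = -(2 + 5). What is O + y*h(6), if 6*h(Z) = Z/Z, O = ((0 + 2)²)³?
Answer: 377/6 ≈ 62.833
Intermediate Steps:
O = 64 (O = (2²)³ = 4³ = 64)
h(Z) = ⅙ (h(Z) = (Z/Z)/6 = (⅙)*1 = ⅙)
y = -7 (y = -1*7 = -7)
O + y*h(6) = 64 - 7*⅙ = 64 - 7/6 = 377/6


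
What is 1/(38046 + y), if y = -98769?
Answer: -1/60723 ≈ -1.6468e-5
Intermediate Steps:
1/(38046 + y) = 1/(38046 - 98769) = 1/(-60723) = -1/60723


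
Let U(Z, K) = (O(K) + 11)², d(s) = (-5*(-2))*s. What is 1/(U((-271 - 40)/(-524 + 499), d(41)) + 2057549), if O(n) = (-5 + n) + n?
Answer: 1/2739825 ≈ 3.6499e-7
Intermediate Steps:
d(s) = 10*s
O(n) = -5 + 2*n
U(Z, K) = (6 + 2*K)² (U(Z, K) = ((-5 + 2*K) + 11)² = (6 + 2*K)²)
1/(U((-271 - 40)/(-524 + 499), d(41)) + 2057549) = 1/(4*(3 + 10*41)² + 2057549) = 1/(4*(3 + 410)² + 2057549) = 1/(4*413² + 2057549) = 1/(4*170569 + 2057549) = 1/(682276 + 2057549) = 1/2739825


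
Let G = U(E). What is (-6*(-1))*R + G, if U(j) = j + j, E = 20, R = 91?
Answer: 586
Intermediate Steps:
U(j) = 2*j
G = 40 (G = 2*20 = 40)
(-6*(-1))*R + G = -6*(-1)*91 + 40 = 6*91 + 40 = 546 + 40 = 586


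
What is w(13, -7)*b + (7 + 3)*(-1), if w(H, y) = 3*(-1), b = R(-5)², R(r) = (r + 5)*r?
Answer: -10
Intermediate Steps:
R(r) = r*(5 + r) (R(r) = (5 + r)*r = r*(5 + r))
b = 0 (b = (-5*(5 - 5))² = (-5*0)² = 0² = 0)
w(H, y) = -3
w(13, -7)*b + (7 + 3)*(-1) = -3*0 + (7 + 3)*(-1) = 0 + 10*(-1) = 0 - 10 = -10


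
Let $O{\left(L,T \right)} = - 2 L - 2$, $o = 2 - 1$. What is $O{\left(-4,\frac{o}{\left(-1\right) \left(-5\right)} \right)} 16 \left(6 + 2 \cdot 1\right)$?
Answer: $768$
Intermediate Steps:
$o = 1$ ($o = 2 - 1 = 1$)
$O{\left(L,T \right)} = -2 - 2 L$
$O{\left(-4,\frac{o}{\left(-1\right) \left(-5\right)} \right)} 16 \left(6 + 2 \cdot 1\right) = \left(-2 - -8\right) 16 \left(6 + 2 \cdot 1\right) = \left(-2 + 8\right) 16 \left(6 + 2\right) = 6 \cdot 16 \cdot 8 = 96 \cdot 8 = 768$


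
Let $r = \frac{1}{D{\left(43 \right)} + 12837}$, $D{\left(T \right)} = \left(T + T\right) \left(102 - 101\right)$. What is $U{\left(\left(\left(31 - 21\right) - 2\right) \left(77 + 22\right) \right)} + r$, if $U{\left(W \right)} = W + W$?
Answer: $\frac{20470033}{12923} \approx 1584.0$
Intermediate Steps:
$U{\left(W \right)} = 2 W$
$D{\left(T \right)} = 2 T$ ($D{\left(T \right)} = 2 T 1 = 2 T$)
$r = \frac{1}{12923}$ ($r = \frac{1}{2 \cdot 43 + 12837} = \frac{1}{86 + 12837} = \frac{1}{12923} \approx 7.7381 \cdot 10^{-5}$)
$U{\left(\left(\left(31 - 21\right) - 2\right) \left(77 + 22\right) \right)} + r = 2 \left(\left(31 - 21\right) - 2\right) \left(77 + 22\right) + \frac{1}{12923} = 2 \left(\left(31 - 21\right) - 2\right) 99 + \frac{1}{12923} = 2 \left(10 - 2\right) 99 + \frac{1}{12923} = 2 \cdot 8 \cdot 99 + \frac{1}{12923} = 2 \cdot 792 + \frac{1}{12923} = 1584 + \frac{1}{12923} = \frac{20470033}{12923}$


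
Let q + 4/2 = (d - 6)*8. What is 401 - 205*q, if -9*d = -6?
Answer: 28673/3 ≈ 9557.7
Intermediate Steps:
d = 2/3 (d = -1/9*(-6) = 2/3 ≈ 0.66667)
q = -134/3 (q = -2 + (2/3 - 6)*8 = -2 - 16/3*8 = -2 - 128/3 = -134/3 ≈ -44.667)
401 - 205*q = 401 - 205*(-134/3) = 401 + 27470/3 = 28673/3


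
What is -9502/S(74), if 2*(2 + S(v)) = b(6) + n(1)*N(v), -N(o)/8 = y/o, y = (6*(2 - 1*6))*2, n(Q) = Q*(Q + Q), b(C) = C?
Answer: -351574/229 ≈ -1535.3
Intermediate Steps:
n(Q) = 2*Q² (n(Q) = Q*(2*Q) = 2*Q²)
y = -48 (y = (6*(2 - 6))*2 = (6*(-4))*2 = -24*2 = -48)
N(o) = 384/o (N(o) = -(-384)/o = 384/o)
S(v) = 1 + 384/v (S(v) = -2 + (6 + (2*1²)*(384/v))/2 = -2 + (6 + (2*1)*(384/v))/2 = -2 + (6 + 2*(384/v))/2 = -2 + (6 + 768/v)/2 = -2 + (3 + 384/v) = 1 + 384/v)
-9502/S(74) = -9502*74/(384 + 74) = -9502/((1/74)*458) = -9502/229/37 = -9502*37/229 = -351574/229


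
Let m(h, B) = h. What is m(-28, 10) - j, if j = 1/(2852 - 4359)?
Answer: -42195/1507 ≈ -27.999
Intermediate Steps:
j = -1/1507 (j = 1/(-1507) = -1/1507 ≈ -0.00066357)
m(-28, 10) - j = -28 - 1*(-1/1507) = -28 + 1/1507 = -42195/1507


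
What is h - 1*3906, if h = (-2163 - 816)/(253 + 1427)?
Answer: -2188353/560 ≈ -3907.8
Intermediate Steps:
h = -993/560 (h = -2979/1680 = -2979*1/1680 = -993/560 ≈ -1.7732)
h - 1*3906 = -993/560 - 1*3906 = -993/560 - 3906 = -2188353/560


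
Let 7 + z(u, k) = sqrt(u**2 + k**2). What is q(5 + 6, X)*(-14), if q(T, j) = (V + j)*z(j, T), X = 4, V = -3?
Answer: 98 - 14*sqrt(137) ≈ -65.866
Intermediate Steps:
z(u, k) = -7 + sqrt(k**2 + u**2) (z(u, k) = -7 + sqrt(u**2 + k**2) = -7 + sqrt(k**2 + u**2))
q(T, j) = (-7 + sqrt(T**2 + j**2))*(-3 + j) (q(T, j) = (-3 + j)*(-7 + sqrt(T**2 + j**2)) = (-7 + sqrt(T**2 + j**2))*(-3 + j))
q(5 + 6, X)*(-14) = ((-7 + sqrt((5 + 6)**2 + 4**2))*(-3 + 4))*(-14) = ((-7 + sqrt(11**2 + 16))*1)*(-14) = ((-7 + sqrt(121 + 16))*1)*(-14) = ((-7 + sqrt(137))*1)*(-14) = (-7 + sqrt(137))*(-14) = 98 - 14*sqrt(137)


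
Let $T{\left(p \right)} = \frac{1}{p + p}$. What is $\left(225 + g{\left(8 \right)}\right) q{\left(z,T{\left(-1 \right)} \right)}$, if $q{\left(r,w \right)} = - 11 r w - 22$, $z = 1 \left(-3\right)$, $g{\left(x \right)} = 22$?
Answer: $- \frac{19019}{2} \approx -9509.5$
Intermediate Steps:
$z = -3$
$T{\left(p \right)} = \frac{1}{2 p}$
$q{\left(r,w \right)} = -22 - 11 r w$ ($q{\left(r,w \right)} = - 11 r w - 22 = -22 - 11 r w$)
$\left(225 + g{\left(8 \right)}\right) q{\left(z,T{\left(-1 \right)} \right)} = \left(225 + 22\right) \left(-22 - - 33 \frac{1}{2 \left(-1\right)}\right) = 247 \left(-22 - - 33 \cdot \frac{1}{2} \left(-1\right)\right) = 247 \left(-22 - \left(-33\right) \left(- \frac{1}{2}\right)\right) = 247 \left(-22 - \frac{33}{2}\right) = 247 \left(- \frac{77}{2}\right) = - \frac{19019}{2}$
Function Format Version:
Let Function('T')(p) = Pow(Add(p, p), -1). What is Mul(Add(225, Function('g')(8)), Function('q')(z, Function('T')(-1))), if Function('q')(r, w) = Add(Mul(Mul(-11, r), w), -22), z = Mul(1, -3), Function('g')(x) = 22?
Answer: Rational(-19019, 2) ≈ -9509.5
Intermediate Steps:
z = -3
Function('T')(p) = Mul(Rational(1, 2), Pow(p, -1)) (Function('T')(p) = Pow(Mul(2, p), -1) = Mul(Rational(1, 2), Pow(p, -1)))
Function('q')(r, w) = Add(-22, Mul(-11, r, w)) (Function('q')(r, w) = Add(Mul(-11, r, w), -22) = Add(-22, Mul(-11, r, w)))
Mul(Add(225, Function('g')(8)), Function('q')(z, Function('T')(-1))) = Mul(Add(225, 22), Add(-22, Mul(-11, -3, Mul(Rational(1, 2), Pow(-1, -1))))) = Mul(247, Add(-22, Mul(-11, -3, Mul(Rational(1, 2), -1)))) = Mul(247, Add(-22, Mul(-11, -3, Rational(-1, 2)))) = Mul(247, Add(-22, Rational(-33, 2))) = Mul(247, Rational(-77, 2)) = Rational(-19019, 2)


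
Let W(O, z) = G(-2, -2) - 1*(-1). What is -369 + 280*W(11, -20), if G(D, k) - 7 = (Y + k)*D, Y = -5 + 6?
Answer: 2431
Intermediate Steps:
Y = 1
G(D, k) = 7 + D*(1 + k) (G(D, k) = 7 + (1 + k)*D = 7 + D*(1 + k))
W(O, z) = 10 (W(O, z) = (7 - 2 - 2*(-2)) - 1*(-1) = (7 - 2 + 4) + 1 = 9 + 1 = 10)
-369 + 280*W(11, -20) = -369 + 280*10 = -369 + 2800 = 2431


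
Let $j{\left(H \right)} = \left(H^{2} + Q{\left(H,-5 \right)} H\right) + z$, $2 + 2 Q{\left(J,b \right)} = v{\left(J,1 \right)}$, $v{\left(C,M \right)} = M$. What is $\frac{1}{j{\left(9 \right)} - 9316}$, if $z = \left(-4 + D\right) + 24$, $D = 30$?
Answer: $- \frac{2}{18379} \approx -0.00010882$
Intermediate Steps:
$Q{\left(J,b \right)} = - \frac{1}{2}$ ($Q{\left(J,b \right)} = -1 + \frac{1}{2} \cdot 1 = -1 + \frac{1}{2} = - \frac{1}{2}$)
$z = 50$ ($z = \left(-4 + 30\right) + 24 = 26 + 24 = 50$)
$j{\left(H \right)} = 50 + H^{2} - \frac{H}{2}$ ($j{\left(H \right)} = \left(H^{2} - \frac{H}{2}\right) + 50 = 50 + H^{2} - \frac{H}{2}$)
$\frac{1}{j{\left(9 \right)} - 9316} = \frac{1}{\left(50 + 9^{2} - \frac{9}{2}\right) - 9316} = \frac{1}{\left(50 + 81 - \frac{9}{2}\right) - 9316} = \frac{1}{\frac{253}{2} - 9316} = \frac{1}{- \frac{18379}{2}} = - \frac{2}{18379}$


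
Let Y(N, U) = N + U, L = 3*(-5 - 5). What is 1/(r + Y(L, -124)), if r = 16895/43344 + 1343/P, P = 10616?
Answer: -57517488/8827997113 ≈ -0.0065153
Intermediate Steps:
L = -30 (L = 3*(-10) = -30)
r = 29696039/57517488 (r = 16895/43344 + 1343/10616 = 29696039/57517488 ≈ 0.51630)
1/(r + Y(L, -124)) = 1/(29696039/57517488 + (-30 - 124)) = 1/(29696039/57517488 - 154) = 1/(-8827997113/57517488) = -57517488/8827997113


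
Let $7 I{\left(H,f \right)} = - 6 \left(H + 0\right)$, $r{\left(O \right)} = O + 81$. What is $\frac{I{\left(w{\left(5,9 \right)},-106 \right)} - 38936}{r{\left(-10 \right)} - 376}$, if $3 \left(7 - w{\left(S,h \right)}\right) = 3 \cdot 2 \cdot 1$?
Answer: $\frac{272582}{2135} \approx 127.67$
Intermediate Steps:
$w{\left(S,h \right)} = 5$ ($w{\left(S,h \right)} = 7 - \frac{3 \cdot 2 \cdot 1}{3} = 7 - \frac{6 \cdot 1}{3} = 7 - 2 = 5$)
$r{\left(O \right)} = 81 + O$
$I{\left(H,f \right)} = - \frac{6 H}{7}$ ($I{\left(H,f \right)} = \frac{\left(-6\right) \left(H + 0\right)}{7} = \frac{\left(-6\right) H}{7} = - \frac{6 H}{7}$)
$\frac{I{\left(w{\left(5,9 \right)},-106 \right)} - 38936}{r{\left(-10 \right)} - 376} = \frac{\left(- \frac{6}{7}\right) 5 - 38936}{\left(81 - 10\right) - 376} = \frac{- \frac{30}{7} - 38936}{71 - 376} = - \frac{272582}{7 \left(-305\right)} = \left(- \frac{272582}{7}\right) \left(- \frac{1}{305}\right) = \frac{272582}{2135}$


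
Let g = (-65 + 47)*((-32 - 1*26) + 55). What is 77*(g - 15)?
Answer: 3003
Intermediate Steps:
g = 54 (g = -18*((-32 - 26) + 55) = -18*(-58 + 55) = -18*(-3) = 54)
77*(g - 15) = 77*(54 - 15) = 77*39 = 3003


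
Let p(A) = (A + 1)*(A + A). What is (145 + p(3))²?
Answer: 28561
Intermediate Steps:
p(A) = 2*A*(1 + A) (p(A) = (1 + A)*(2*A) = 2*A*(1 + A))
(145 + p(3))² = (145 + 2*3*(1 + 3))² = (145 + 2*3*4)² = (145 + 24)² = 169² = 28561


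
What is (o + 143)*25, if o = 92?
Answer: 5875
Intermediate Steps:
(o + 143)*25 = (92 + 143)*25 = 235*25 = 5875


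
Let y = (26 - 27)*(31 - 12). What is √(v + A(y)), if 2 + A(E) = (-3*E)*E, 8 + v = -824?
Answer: 3*I*√213 ≈ 43.784*I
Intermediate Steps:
v = -832 (v = -8 - 824 = -832)
y = -19 (y = -1*19 = -19)
A(E) = -2 - 3*E² (A(E) = -2 + (-3*E)*E = -2 - 3*E²)
√(v + A(y)) = √(-832 + (-2 - 3*(-19)²)) = √(-832 + (-2 - 3*361)) = √(-832 + (-2 - 1083)) = √(-832 - 1085) = √(-1917) = 3*I*√213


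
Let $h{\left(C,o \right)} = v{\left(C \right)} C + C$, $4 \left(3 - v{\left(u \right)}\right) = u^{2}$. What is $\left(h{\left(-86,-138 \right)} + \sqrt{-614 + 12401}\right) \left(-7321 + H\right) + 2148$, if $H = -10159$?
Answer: $-2773549452 - 17480 \sqrt{11787} \approx -2.7754 \cdot 10^{9}$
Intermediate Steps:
$v{\left(u \right)} = 3 - \frac{u^{2}}{4}$
$h{\left(C,o \right)} = C + C \left(3 - \frac{C^{2}}{4}\right)$ ($h{\left(C,o \right)} = \left(3 - \frac{C^{2}}{4}\right) C + C = C \left(3 - \frac{C^{2}}{4}\right) + C = C + C \left(3 - \frac{C^{2}}{4}\right)$)
$\left(h{\left(-86,-138 \right)} + \sqrt{-614 + 12401}\right) \left(-7321 + H\right) + 2148 = \left(\frac{1}{4} \left(-86\right) \left(16 - \left(-86\right)^{2}\right) + \sqrt{-614 + 12401}\right) \left(-7321 - 10159\right) + 2148 = \left(\frac{1}{4} \left(-86\right) \left(16 - 7396\right) + \sqrt{11787}\right) \left(-17480\right) + 2148 = \left(\frac{1}{4} \left(-86\right) \left(-7380\right) + \sqrt{11787}\right) \left(-17480\right) + 2148 = \left(158670 + \sqrt{11787}\right) \left(-17480\right) + 2148 = \left(-2773551600 - 17480 \sqrt{11787}\right) + 2148 = -2773549452 - 17480 \sqrt{11787}$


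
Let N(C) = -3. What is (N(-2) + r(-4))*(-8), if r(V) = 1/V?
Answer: 26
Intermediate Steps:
(N(-2) + r(-4))*(-8) = (-3 + 1/(-4))*(-8) = (-3 - 1/4)*(-8) = -13/4*(-8) = 26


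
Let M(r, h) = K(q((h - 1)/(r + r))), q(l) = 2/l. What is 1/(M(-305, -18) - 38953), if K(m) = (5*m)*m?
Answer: -361/6620033 ≈ -5.4531e-5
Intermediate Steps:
K(m) = 5*m²
M(r, h) = 80*r²/(-1 + h)² (M(r, h) = 5*(2/(((h - 1)/(r + r))))² = 5*(2/(((-1 + h)/((2*r)))))² = 5*(2/(((-1 + h)*(1/(2*r)))))² = 5*(2/(((-1 + h)/(2*r))))² = 5*(2*(2*r/(-1 + h)))² = 5*(4*r/(-1 + h))² = 5*(16*r²/(-1 + h)²) = 80*r²/(-1 + h)²)
1/(M(-305, -18) - 38953) = 1/(80*(-305)²/(-1 - 18)² - 38953) = 1/(80*93025/(-19)² - 38953) = 1/(80*93025*(1/361) - 38953) = 1/(7442000/361 - 38953) = 1/(-6620033/361) = -361/6620033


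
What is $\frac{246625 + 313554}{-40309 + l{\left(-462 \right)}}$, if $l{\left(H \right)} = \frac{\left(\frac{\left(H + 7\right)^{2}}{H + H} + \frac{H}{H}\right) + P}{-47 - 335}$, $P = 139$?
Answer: $- \frac{28246465896}{2032529921} \approx -13.897$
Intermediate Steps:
$l{\left(H \right)} = - \frac{70}{191} - \frac{\left(7 + H\right)^{2}}{764 H}$ ($l{\left(H \right)} = \frac{\left(\frac{\left(H + 7\right)^{2}}{H + H} + \frac{H}{H}\right) + 139}{-47 - 335} = \frac{\left(\frac{\left(7 + H\right)^{2}}{2 H} + 1\right) + 139}{-382} = \left(\left(\left(7 + H\right)^{2} \frac{1}{2 H} + 1\right) + 139\right) \left(- \frac{1}{382}\right) = \left(\left(\frac{\left(7 + H\right)^{2}}{2 H} + 1\right) + 139\right) \left(- \frac{1}{382}\right) = \left(\left(1 + \frac{\left(7 + H\right)^{2}}{2 H}\right) + 139\right) \left(- \frac{1}{382}\right) = \left(140 + \frac{\left(7 + H\right)^{2}}{2 H}\right) \left(- \frac{1}{382}\right) = - \frac{70}{191} - \frac{\left(7 + H\right)^{2}}{764 H}$)
$\frac{246625 + 313554}{-40309 + l{\left(-462 \right)}} = \frac{246625 + 313554}{-40309 + \frac{- \left(7 - 462\right)^{2} - -129360}{764 \left(-462\right)}} = \frac{560179}{-40309 + \frac{1}{764} \left(- \frac{1}{462}\right) \left(- \left(-455\right)^{2} + 129360\right)} = \frac{560179}{-40309 + \frac{1}{764} \left(- \frac{1}{462}\right) \left(\left(-1\right) 207025 + 129360\right)} = \frac{560179}{-40309 + \frac{1}{764} \left(- \frac{1}{462}\right) \left(-207025 + 129360\right)} = \frac{560179}{-40309 + \frac{1}{764} \left(- \frac{1}{462}\right) \left(-77665\right)} = \frac{560179}{-40309 + \frac{11095}{50424}} = \frac{560179}{- \frac{2032529921}{50424}} = 560179 \left(- \frac{50424}{2032529921}\right) = - \frac{28246465896}{2032529921}$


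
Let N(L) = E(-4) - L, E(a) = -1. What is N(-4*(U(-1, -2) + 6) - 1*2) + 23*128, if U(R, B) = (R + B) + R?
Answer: 2953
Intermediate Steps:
U(R, B) = B + 2*R (U(R, B) = (B + R) + R = B + 2*R)
N(L) = -1 - L
N(-4*(U(-1, -2) + 6) - 1*2) + 23*128 = (-1 - (-4*((-2 + 2*(-1)) + 6) - 1*2)) + 23*128 = (-1 - (-4*((-2 - 2) + 6) - 2)) + 2944 = (-1 - (-4*(-4 + 6) - 2)) + 2944 = (-1 - (-4*2 - 2)) + 2944 = (-1 - (-8 - 2)) + 2944 = (-1 - 1*(-10)) + 2944 = (-1 + 10) + 2944 = 9 + 2944 = 2953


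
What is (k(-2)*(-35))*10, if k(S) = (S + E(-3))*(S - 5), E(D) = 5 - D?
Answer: 14700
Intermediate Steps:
k(S) = (-5 + S)*(8 + S) (k(S) = (S + (5 - 1*(-3)))*(S - 5) = (S + (5 + 3))*(-5 + S) = (S + 8)*(-5 + S) = (8 + S)*(-5 + S) = (-5 + S)*(8 + S))
(k(-2)*(-35))*10 = ((-40 + (-2)² + 3*(-2))*(-35))*10 = ((-40 + 4 - 6)*(-35))*10 = -42*(-35)*10 = 1470*10 = 14700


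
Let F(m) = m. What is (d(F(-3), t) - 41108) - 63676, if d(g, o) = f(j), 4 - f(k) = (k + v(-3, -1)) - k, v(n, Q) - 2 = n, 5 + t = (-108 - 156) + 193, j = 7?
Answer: -104779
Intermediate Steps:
t = -76 (t = -5 + ((-108 - 156) + 193) = -5 + (-264 + 193) = -5 - 71 = -76)
v(n, Q) = 2 + n
f(k) = 5 (f(k) = 4 - ((k + (2 - 3)) - k) = 4 - ((k - 1) - k) = 4 - ((-1 + k) - k) = 4 - 1*(-1) = 4 + 1 = 5)
d(g, o) = 5
(d(F(-3), t) - 41108) - 63676 = (5 - 41108) - 63676 = -41103 - 63676 = -104779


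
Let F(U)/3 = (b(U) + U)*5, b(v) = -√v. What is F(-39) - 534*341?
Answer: -182679 - 15*I*√39 ≈ -1.8268e+5 - 93.675*I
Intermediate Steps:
F(U) = -15*√U + 15*U (F(U) = 3*((-√U + U)*5) = 3*((U - √U)*5) = 3*(-5*√U + 5*U) = -15*√U + 15*U)
F(-39) - 534*341 = (-15*I*√39 + 15*(-39)) - 534*341 = (-15*I*√39 - 585) - 182094 = (-585 - 15*I*√39) - 182094 = -182679 - 15*I*√39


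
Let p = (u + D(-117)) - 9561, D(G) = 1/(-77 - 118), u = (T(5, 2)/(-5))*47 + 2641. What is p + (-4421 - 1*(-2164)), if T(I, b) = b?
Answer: -1793182/195 ≈ -9195.8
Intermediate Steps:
u = 13111/5 (u = (2/(-5))*47 + 2641 = (2*(-⅕))*47 + 2641 = -⅖*47 + 2641 = -94/5 + 2641 = 13111/5 ≈ 2622.2)
D(G) = -1/195 (D(G) = 1/(-195) = -1/195)
p = -1353067/195 (p = (13111/5 - 1/195) - 9561 = 511328/195 - 9561 = -1353067/195 ≈ -6938.8)
p + (-4421 - 1*(-2164)) = -1353067/195 + (-4421 - 1*(-2164)) = -1353067/195 + (-4421 + 2164) = -1353067/195 - 2257 = -1793182/195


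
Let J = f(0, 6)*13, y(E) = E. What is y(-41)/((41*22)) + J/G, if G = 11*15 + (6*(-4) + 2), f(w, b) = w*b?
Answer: -1/22 ≈ -0.045455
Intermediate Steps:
f(w, b) = b*w
G = 143 (G = 165 + (-24 + 2) = 165 - 22 = 143)
J = 0 (J = (6*0)*13 = 0*13 = 0)
y(-41)/((41*22)) + J/G = -41/(41*22) + 0/143 = -41/902 + 0*(1/143) = -41*1/902 + 0 = -1/22 + 0 = -1/22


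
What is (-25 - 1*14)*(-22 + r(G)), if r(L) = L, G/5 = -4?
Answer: 1638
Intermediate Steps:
G = -20 (G = 5*(-4) = -20)
(-25 - 1*14)*(-22 + r(G)) = (-25 - 1*14)*(-22 - 20) = (-25 - 14)*(-42) = -39*(-42) = 1638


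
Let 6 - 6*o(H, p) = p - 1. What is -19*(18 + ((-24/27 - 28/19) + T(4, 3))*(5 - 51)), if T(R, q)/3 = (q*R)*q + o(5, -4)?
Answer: 871129/9 ≈ 96792.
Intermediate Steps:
o(H, p) = 7/6 - p/6 (o(H, p) = 1 - (p - 1)/6 = 1 - (-1 + p)/6 = 1 + (⅙ - p/6) = 7/6 - p/6)
T(R, q) = 11/2 + 3*R*q² (T(R, q) = 3*((q*R)*q + (7/6 - ⅙*(-4))) = 3*((R*q)*q + (7/6 + ⅔)) = 3*(R*q² + 11/6) = 3*(11/6 + R*q²) = 11/2 + 3*R*q²)
-19*(18 + ((-24/27 - 28/19) + T(4, 3))*(5 - 51)) = -19*(18 + ((-24/27 - 28/19) + (11/2 + 3*4*3²))*(5 - 51)) = -19*(18 + ((-24*1/27 - 28*1/19) + (11/2 + 3*4*9))*(-46)) = -19*(18 + ((-8/9 - 28/19) + (11/2 + 108))*(-46)) = -19*(18 + (-404/171 + 227/2)*(-46)) = -19*(18 + (38009/342)*(-46)) = -19*(18 - 874207/171) = -19*(-871129/171) = 871129/9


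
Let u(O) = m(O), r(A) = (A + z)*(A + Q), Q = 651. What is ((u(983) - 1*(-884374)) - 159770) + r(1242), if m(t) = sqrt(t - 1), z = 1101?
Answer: 5159903 + sqrt(982) ≈ 5.1599e+6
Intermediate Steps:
r(A) = (651 + A)*(1101 + A) (r(A) = (A + 1101)*(A + 651) = (1101 + A)*(651 + A) = (651 + A)*(1101 + A))
m(t) = sqrt(-1 + t)
u(O) = sqrt(-1 + O)
((u(983) - 1*(-884374)) - 159770) + r(1242) = ((sqrt(-1 + 983) - 1*(-884374)) - 159770) + (716751 + 1242**2 + 1752*1242) = ((sqrt(982) + 884374) - 159770) + (716751 + 1542564 + 2175984) = ((884374 + sqrt(982)) - 159770) + 4435299 = (724604 + sqrt(982)) + 4435299 = 5159903 + sqrt(982)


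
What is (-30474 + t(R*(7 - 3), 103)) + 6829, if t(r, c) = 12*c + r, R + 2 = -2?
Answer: -22425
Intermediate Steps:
R = -4 (R = -2 - 2 = -4)
t(r, c) = r + 12*c
(-30474 + t(R*(7 - 3), 103)) + 6829 = (-30474 + (-4*(7 - 3) + 12*103)) + 6829 = (-30474 + (-4*4 + 1236)) + 6829 = (-30474 + (-16 + 1236)) + 6829 = (-30474 + 1220) + 6829 = -29254 + 6829 = -22425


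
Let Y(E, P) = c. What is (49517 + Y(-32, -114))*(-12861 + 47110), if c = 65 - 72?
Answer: 1695667990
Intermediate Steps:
c = -7
Y(E, P) = -7
(49517 + Y(-32, -114))*(-12861 + 47110) = (49517 - 7)*(-12861 + 47110) = 49510*34249 = 1695667990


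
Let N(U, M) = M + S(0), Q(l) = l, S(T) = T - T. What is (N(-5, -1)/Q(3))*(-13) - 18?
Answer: -41/3 ≈ -13.667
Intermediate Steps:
S(T) = 0
N(U, M) = M (N(U, M) = M + 0 = M)
(N(-5, -1)/Q(3))*(-13) - 18 = -1/3*(-13) - 18 = -1*⅓*(-13) - 18 = -⅓*(-13) - 18 = 13/3 - 18 = -41/3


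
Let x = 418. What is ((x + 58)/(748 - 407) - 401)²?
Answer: 18568150225/116281 ≈ 1.5968e+5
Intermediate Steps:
((x + 58)/(748 - 407) - 401)² = ((418 + 58)/(748 - 407) - 401)² = (476/341 - 401)² = (-136265/341)² = 18568150225/116281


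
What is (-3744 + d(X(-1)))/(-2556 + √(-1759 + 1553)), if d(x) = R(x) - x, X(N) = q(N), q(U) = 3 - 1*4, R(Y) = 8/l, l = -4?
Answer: 4786110/3266671 + 3745*I*√206/6533342 ≈ 1.4651 + 0.0082272*I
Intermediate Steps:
R(Y) = -2 (R(Y) = 8/(-4) = 8*(-¼) = -2)
q(U) = -1 (q(U) = 3 - 4 = -1)
X(N) = -1
d(x) = -2 - x
(-3744 + d(X(-1)))/(-2556 + √(-1759 + 1553)) = (-3744 + (-2 - 1*(-1)))/(-2556 + √(-1759 + 1553)) = (-3744 + (-2 + 1))/(-2556 + √(-206)) = (-3744 - 1)/(-2556 + I*√206) = -3745/(-2556 + I*√206)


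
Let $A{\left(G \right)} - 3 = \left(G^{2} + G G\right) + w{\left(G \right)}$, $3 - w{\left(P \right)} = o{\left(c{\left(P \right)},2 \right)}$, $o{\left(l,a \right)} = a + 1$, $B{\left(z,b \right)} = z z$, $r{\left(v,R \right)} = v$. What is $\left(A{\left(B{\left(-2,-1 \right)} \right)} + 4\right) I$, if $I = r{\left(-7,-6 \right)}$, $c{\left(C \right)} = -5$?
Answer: $-273$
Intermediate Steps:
$I = -7$
$B{\left(z,b \right)} = z^{2}$
$o{\left(l,a \right)} = 1 + a$
$w{\left(P \right)} = 0$ ($w{\left(P \right)} = 3 - \left(1 + 2\right) = 3 - 3 = 0$)
$A{\left(G \right)} = 3 + 2 G^{2}$ ($A{\left(G \right)} = 3 + \left(\left(G^{2} + G G\right) + 0\right) = 3 + \left(\left(G^{2} + G^{2}\right) + 0\right) = 3 + \left(2 G^{2} + 0\right) = 3 + 2 G^{2}$)
$\left(A{\left(B{\left(-2,-1 \right)} \right)} + 4\right) I = \left(\left(3 + 2 \left(\left(-2\right)^{2}\right)^{2}\right) + 4\right) \left(-7\right) = \left(\left(3 + 2 \cdot 4^{2}\right) + 4\right) \left(-7\right) = \left(\left(3 + 2 \cdot 16\right) + 4\right) \left(-7\right) = \left(\left(3 + 32\right) + 4\right) \left(-7\right) = \left(35 + 4\right) \left(-7\right) = 39 \left(-7\right) = -273$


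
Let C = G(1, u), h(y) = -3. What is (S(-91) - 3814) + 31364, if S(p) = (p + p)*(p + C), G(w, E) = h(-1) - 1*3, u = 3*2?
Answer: 45204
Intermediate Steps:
u = 6
G(w, E) = -6 (G(w, E) = -3 - 1*3 = -3 - 3 = -6)
C = -6
S(p) = 2*p*(-6 + p) (S(p) = (p + p)*(p - 6) = (2*p)*(-6 + p) = 2*p*(-6 + p))
(S(-91) - 3814) + 31364 = (2*(-91)*(-6 - 91) - 3814) + 31364 = (2*(-91)*(-97) - 3814) + 31364 = (17654 - 3814) + 31364 = 13840 + 31364 = 45204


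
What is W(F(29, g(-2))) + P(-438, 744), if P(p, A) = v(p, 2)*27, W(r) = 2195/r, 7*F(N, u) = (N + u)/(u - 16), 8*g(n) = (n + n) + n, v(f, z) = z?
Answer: -1023353/113 ≈ -9056.2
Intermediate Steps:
g(n) = 3*n/8 (g(n) = ((n + n) + n)/8 = (2*n + n)/8 = (3*n)/8 = 3*n/8)
F(N, u) = (N + u)/(7*(-16 + u)) (F(N, u) = ((N + u)/(u - 16))/7 = ((N + u)/(-16 + u))/7 = (N + u)/(7*(-16 + u)))
P(p, A) = 54 (P(p, A) = 2*27 = 54)
W(F(29, g(-2))) + P(-438, 744) = 2195/(((29 + (3/8)*(-2))/(7*(-16 + (3/8)*(-2))))) + 54 = 2195/(((29 - ¾)/(7*(-16 - ¾)))) + 54 = 2195/(((⅐)*(113/4)/(-67/4))) + 54 = 2195/(((⅐)*(-4/67)*(113/4))) + 54 = 2195/(-113/469) + 54 = 2195*(-469/113) + 54 = -1029455/113 + 54 = -1023353/113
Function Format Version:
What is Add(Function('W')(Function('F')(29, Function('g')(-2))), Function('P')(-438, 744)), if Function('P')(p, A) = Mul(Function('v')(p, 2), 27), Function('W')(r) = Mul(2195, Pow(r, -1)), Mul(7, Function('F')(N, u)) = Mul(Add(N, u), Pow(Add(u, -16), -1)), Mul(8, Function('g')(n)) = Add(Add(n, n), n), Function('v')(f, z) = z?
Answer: Rational(-1023353, 113) ≈ -9056.2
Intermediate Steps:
Function('g')(n) = Mul(Rational(3, 8), n) (Function('g')(n) = Mul(Rational(1, 8), Add(Add(n, n), n)) = Mul(Rational(1, 8), Add(Mul(2, n), n)) = Mul(Rational(1, 8), Mul(3, n)) = Mul(Rational(3, 8), n))
Function('F')(N, u) = Mul(Rational(1, 7), Pow(Add(-16, u), -1), Add(N, u)) (Function('F')(N, u) = Mul(Rational(1, 7), Mul(Add(N, u), Pow(Add(u, -16), -1))) = Mul(Rational(1, 7), Mul(Add(N, u), Pow(Add(-16, u), -1))) = Mul(Rational(1, 7), Mul(Pow(Add(-16, u), -1), Add(N, u))) = Mul(Rational(1, 7), Pow(Add(-16, u), -1), Add(N, u)))
Function('P')(p, A) = 54 (Function('P')(p, A) = Mul(2, 27) = 54)
Add(Function('W')(Function('F')(29, Function('g')(-2))), Function('P')(-438, 744)) = Add(Mul(2195, Pow(Mul(Rational(1, 7), Pow(Add(-16, Mul(Rational(3, 8), -2)), -1), Add(29, Mul(Rational(3, 8), -2))), -1)), 54) = Add(Mul(2195, Pow(Mul(Rational(1, 7), Pow(Add(-16, Rational(-3, 4)), -1), Add(29, Rational(-3, 4))), -1)), 54) = Add(Mul(2195, Pow(Mul(Rational(1, 7), Pow(Rational(-67, 4), -1), Rational(113, 4)), -1)), 54) = Add(Mul(2195, Pow(Mul(Rational(1, 7), Rational(-4, 67), Rational(113, 4)), -1)), 54) = Add(Mul(2195, Pow(Rational(-113, 469), -1)), 54) = Add(Mul(2195, Rational(-469, 113)), 54) = Add(Rational(-1029455, 113), 54) = Rational(-1023353, 113)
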